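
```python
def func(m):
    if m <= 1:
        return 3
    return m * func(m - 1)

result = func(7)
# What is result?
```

func(7) = 7 * 6 * 5 * 4 * 3 * 2 * 3 = 15120

Answer: 15120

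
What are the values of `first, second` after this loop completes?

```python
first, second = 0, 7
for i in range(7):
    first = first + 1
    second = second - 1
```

first goes 0→7, second goes 7→0
`first, second` takes the values: (0, 7) → (1, 7) → (1, 6) → (2, 6) → (2, 5) → (3, 5) → (3, 4) → (4, 4) → (4, 3) → (5, 3) → (5, 2) → (6, 2) → (6, 1) → (7, 1) → (7, 0)

Answer: 7, 0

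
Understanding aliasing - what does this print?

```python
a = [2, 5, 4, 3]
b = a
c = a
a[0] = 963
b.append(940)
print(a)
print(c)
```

Key concept: multiple aliases.
Step by step:
`a = [2, 5, 4, 3]` → a = [2, 5, 4, 3]
`b = a` → b = [2, 5, 4, 3] (same object as a)
`c = a` → c = [2, 5, 4, 3] (same object as a, b)
`a[0] = 963` → a = [963, 5, 4, 3] (same object as b, c); b = [963, 5, 4, 3] (same object as a, c); c = [963, 5, 4, 3] (same object as a, b)
`b.append(940)` → a = [963, 5, 4, 3, 940] (same object as b, c); b = [963, 5, 4, 3, 940] (same object as a, c); c = [963, 5, 4, 3, 940] (same object as a, b)
`print(a)` → prints [963, 5, 4, 3, 940]
`print(c)` → prints [963, 5, 4, 3, 940]

Answer:
[963, 5, 4, 3, 940]
[963, 5, 4, 3, 940]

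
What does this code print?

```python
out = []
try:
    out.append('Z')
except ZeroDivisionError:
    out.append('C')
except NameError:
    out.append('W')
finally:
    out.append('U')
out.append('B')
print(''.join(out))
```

Execution trace: 'Z' (try body, no exception) → 'U' (finally) → 'B' (after the try/except). Output: ZUB

Answer: ZUB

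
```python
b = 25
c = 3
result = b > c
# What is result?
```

Trace:
`b = 25` → b = 25
`c = 3` → c = 3
`result = b > c` → result = True
So result = True

Answer: True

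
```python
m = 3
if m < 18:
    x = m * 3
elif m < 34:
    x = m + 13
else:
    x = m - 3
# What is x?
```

Trace:
`m = 3` → m = 3
`if m < 18: ...` → m < 18 is True → x = 9
So x = 9

Answer: 9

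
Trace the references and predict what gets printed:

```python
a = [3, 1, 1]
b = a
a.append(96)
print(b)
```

Key concept: basic list aliasing.
Step by step:
`a = [3, 1, 1]` → a = [3, 1, 1]
`b = a` → b = [3, 1, 1] (same object as a)
`a.append(96)` → a = [3, 1, 1, 96] (same object as b); b = [3, 1, 1, 96] (same object as a)
`print(b)` → prints [3, 1, 1, 96]

Answer: [3, 1, 1, 96]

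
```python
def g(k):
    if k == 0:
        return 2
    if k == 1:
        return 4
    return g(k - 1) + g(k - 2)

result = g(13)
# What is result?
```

Build up from base cases: g(0)=2, g(1)=4, g(2)=6, g(3)=10, g(4)=16, g(5)=26, g(6)=42, ..., g(13)=1220

Answer: 1220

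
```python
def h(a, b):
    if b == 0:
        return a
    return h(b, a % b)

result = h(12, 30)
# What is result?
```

h(12, 30) -> h(30, 12) -> h(12, 6) -> h(6, 0) -> 6

Answer: 6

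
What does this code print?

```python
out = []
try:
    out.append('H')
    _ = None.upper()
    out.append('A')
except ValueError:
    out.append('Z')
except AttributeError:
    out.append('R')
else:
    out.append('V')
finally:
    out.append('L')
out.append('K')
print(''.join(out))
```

Execution trace: 'H' (try body) → 'R' (except AttributeError) → 'L' (finally) → 'K' (after the try/except). Output: HRLK

Answer: HRLK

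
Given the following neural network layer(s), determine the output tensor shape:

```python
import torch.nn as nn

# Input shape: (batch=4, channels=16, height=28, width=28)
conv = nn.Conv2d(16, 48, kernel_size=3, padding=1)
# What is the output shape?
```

Input: (4, 16, 28, 28) -> Output: (4, 48, 28, 28)

Answer: (4, 48, 28, 28)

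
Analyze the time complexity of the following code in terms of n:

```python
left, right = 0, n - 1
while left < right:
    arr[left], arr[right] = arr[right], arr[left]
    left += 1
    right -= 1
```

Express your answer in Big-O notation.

This is In-place array reversal. Time complexity: O(n).

Answer: O(n)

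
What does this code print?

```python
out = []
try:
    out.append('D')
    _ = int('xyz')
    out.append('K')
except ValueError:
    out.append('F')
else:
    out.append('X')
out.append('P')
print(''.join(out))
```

Execution trace: 'D' (try body) → 'F' (except ValueError) → 'P' (after the try/except). Output: DFP

Answer: DFP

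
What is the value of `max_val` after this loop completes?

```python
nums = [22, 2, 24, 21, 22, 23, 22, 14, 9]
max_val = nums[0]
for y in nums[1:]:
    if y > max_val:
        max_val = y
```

Maximum of [22, 2, 24, 21, 22, 23, 22, 14, 9]
`max_val` takes the values: 22 → 24

Answer: 24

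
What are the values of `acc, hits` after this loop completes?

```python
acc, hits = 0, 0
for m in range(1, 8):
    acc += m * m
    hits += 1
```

Sum of squares and count
`acc, hits` takes the values: (0, 0) → (1, 0) → (1, 1) → (5, 1) → (5, 2) → (14, 2) → (14, 3) → (30, 3) → (30, 4) → (55, 4) → (55, 5) → (91, 5) → (91, 6) → (140, 6) → (140, 7)

Answer: 140, 7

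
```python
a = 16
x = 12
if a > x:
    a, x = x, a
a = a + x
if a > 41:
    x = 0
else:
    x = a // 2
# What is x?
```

Trace:
`a = 16` → a = 16
`x = 12` → x = 12
`if a > x: ...` → a > x is True → a = 12; x = 16
`a = a + x` → a = 28
`if a > 41: ...` → a > 41 is False, take else branch → x = 14
So x = 14

Answer: 14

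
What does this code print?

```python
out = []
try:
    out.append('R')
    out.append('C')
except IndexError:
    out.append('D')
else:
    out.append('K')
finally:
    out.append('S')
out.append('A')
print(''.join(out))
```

Execution trace: 'R' (try body) → 'C' (try body, no exception) → 'K' (else) → 'S' (finally) → 'A' (after the try/except). Output: RCKSA

Answer: RCKSA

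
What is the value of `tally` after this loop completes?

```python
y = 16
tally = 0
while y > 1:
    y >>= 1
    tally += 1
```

Count right shifts until 1
`tally` takes the values: 0 → 1 → 2 → 3 → 4

Answer: 4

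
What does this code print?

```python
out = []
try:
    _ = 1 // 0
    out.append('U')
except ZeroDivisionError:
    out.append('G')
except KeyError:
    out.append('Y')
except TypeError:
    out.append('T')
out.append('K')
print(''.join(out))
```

Execution trace: 'G' (except ZeroDivisionError) → 'K' (after the try/except). Output: GK

Answer: GK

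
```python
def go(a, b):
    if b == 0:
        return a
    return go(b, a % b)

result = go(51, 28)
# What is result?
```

go(51, 28) -> go(28, 23) -> go(23, 5) -> go(5, 3) -> go(3, 2) -> go(2, 1) -> go(1, 0) -> 1

Answer: 1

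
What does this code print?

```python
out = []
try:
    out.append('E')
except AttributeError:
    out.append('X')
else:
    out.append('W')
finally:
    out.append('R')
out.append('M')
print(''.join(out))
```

Execution trace: 'E' (try body, no exception) → 'W' (else) → 'R' (finally) → 'M' (after the try/except). Output: EWRM

Answer: EWRM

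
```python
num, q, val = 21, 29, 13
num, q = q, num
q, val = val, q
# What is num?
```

Trace:
`num, q, val = 21, 29, 13` → num = 21; q = 29; val = 13
`num, q = q, num` → num = 29; q = 21
`q, val = val, q` → q = 13; val = 21
So num = 29

Answer: 29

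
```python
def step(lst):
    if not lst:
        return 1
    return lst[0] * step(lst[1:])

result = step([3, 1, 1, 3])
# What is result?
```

Product over [3, 1, 1, 3] = 3 * 1 * 1 * 3 = 9

Answer: 9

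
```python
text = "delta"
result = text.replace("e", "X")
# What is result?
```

Trace:
`text = "delta"` → text = 'delta'
`result = text.replace("e", "X")` → result = 'dXlta'
So result = 'dXlta'

Answer: 'dXlta'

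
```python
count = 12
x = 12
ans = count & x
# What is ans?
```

Trace:
`count = 12` → count = 12
`x = 12` → x = 12
`ans = count & x` → ans = 12
So ans = 12

Answer: 12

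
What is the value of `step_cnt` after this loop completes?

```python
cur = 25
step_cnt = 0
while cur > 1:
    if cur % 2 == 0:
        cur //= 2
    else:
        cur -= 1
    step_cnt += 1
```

Steps to reduce 25 to 1
`step_cnt` takes the values: 0 → 1 → 2 → 3 → 4 → 5 → 6

Answer: 6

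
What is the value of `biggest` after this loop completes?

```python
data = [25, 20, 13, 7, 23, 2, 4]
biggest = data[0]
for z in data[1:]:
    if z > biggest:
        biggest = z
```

Maximum of [25, 20, 13, 7, 23, 2, 4]
`biggest` takes the values: 25

Answer: 25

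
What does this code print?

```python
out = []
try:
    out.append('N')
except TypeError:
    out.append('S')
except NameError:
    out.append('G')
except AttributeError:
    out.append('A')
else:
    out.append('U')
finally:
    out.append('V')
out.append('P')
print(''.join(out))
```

Execution trace: 'N' (try body, no exception) → 'U' (else) → 'V' (finally) → 'P' (after the try/except). Output: NUVP

Answer: NUVP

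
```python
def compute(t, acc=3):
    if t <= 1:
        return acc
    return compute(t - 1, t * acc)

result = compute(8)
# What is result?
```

Accumulator trace (n, acc): (8, 3) -> (7, 24) -> (6, 168) -> (5, 1008) -> (4, 5040) -> (3, 20160) -> (2, 60480) -> (1, 120960) -> return 120960

Answer: 120960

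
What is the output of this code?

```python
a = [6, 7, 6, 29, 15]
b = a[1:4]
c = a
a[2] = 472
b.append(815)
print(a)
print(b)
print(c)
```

Key concept: slice vs alias.
Step by step:
`a = [6, 7, 6, 29, 15]` → a = [6, 7, 6, 29, 15]
`b = a[1:4]` → b = [7, 6, 29]
`c = a` → c = [6, 7, 6, 29, 15] (same object as a)
`a[2] = 472` → a = [6, 7, 472, 29, 15] (same object as c); c = [6, 7, 472, 29, 15] (same object as a)
`b.append(815)` → b = [7, 6, 29, 815]
`print(a)` → prints [6, 7, 472, 29, 15]
`print(b)` → prints [7, 6, 29, 815]
`print(c)` → prints [6, 7, 472, 29, 15]

Answer:
[6, 7, 472, 29, 15]
[7, 6, 29, 815]
[6, 7, 472, 29, 15]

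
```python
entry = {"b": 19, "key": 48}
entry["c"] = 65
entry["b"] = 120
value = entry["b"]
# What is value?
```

Trace:
`entry = {"b": 19, "key": 48}` → entry = {'b': 19, 'key': 48}
`entry["c"] = 65` → entry = {'b': 19, 'key': 48, 'c': 65}
`entry["b"] = 120` → entry = {'b': 120, 'key': 48, 'c': 65}
`value = entry["b"]` → value = 120
So value = 120

Answer: 120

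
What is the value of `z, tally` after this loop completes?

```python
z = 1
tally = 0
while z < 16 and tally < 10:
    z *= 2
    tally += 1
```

Double until >= 16 or 10 iterations
`z, tally` takes the values: (1, 0) → (2, 0) → (2, 1) → (4, 1) → (4, 2) → (8, 2) → (8, 3) → (16, 3) → (16, 4)

Answer: 16, 4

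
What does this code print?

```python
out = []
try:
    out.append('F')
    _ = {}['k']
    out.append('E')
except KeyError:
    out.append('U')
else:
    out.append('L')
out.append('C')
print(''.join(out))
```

Execution trace: 'F' (try body) → 'U' (except KeyError) → 'C' (after the try/except). Output: FUC

Answer: FUC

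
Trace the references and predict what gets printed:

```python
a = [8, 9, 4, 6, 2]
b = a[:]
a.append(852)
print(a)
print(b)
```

Key concept: slice [:] creates copy.
Step by step:
`a = [8, 9, 4, 6, 2]` → a = [8, 9, 4, 6, 2]
`b = a[:]` → b = [8, 9, 4, 6, 2]
`a.append(852)` → a = [8, 9, 4, 6, 2, 852]
`print(a)` → prints [8, 9, 4, 6, 2, 852]
`print(b)` → prints [8, 9, 4, 6, 2]

Answer:
[8, 9, 4, 6, 2, 852]
[8, 9, 4, 6, 2]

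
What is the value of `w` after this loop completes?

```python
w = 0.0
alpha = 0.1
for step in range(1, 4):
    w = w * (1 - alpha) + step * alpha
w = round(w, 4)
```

Moving average with lr=0.1
`w` takes the values: 0.0 → 0.1 → 0.29 → 0.561

Answer: 0.561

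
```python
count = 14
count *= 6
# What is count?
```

Trace:
`count = 14` → count = 14
`count *= 6` → count = 84
So count = 84

Answer: 84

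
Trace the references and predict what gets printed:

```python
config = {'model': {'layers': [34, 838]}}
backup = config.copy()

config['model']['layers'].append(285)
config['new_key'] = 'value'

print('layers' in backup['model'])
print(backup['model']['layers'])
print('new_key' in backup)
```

Key concept: shallow copy gotcha with nested dict.
Step by step:
`config = {'model': {'layers': [34, 838]}}` → config = {'model': {'layers': [34, 838]}}
`backup = config.copy()` → backup = {'model': {'layers': [34, 838]}}
`config['model']['layers'].append(285)` → config = {'model': {'layers': [34, 838, 285]}}; backup = {'model': {'layers': [34, 838, 285]}}
`config['new_key'] = 'value'` → config = {'model': {'layers': [34, 838, 285]}, 'new_key': 'value'}
`print('layers' in backup['model'])` → prints True
`print(backup['model']['layers'])` → prints [34, 838, 285]
`print('new_key' in backup)` → prints False

Answer:
True
[34, 838, 285]
False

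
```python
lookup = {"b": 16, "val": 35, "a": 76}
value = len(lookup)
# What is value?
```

Trace:
`lookup = {"b": 16, "val": 35, "a": 76}` → lookup = {'b': 16, 'val': 35, 'a': 76}
`value = len(lookup)` → value = 3
So value = 3

Answer: 3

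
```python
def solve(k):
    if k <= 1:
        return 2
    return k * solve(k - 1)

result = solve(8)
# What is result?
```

solve(8) = 8 * 7 * 6 * 5 * 4 * 3 * 2 * 2 = 80640

Answer: 80640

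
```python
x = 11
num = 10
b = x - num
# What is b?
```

Trace:
`x = 11` → x = 11
`num = 10` → num = 10
`b = x - num` → b = 1
So b = 1

Answer: 1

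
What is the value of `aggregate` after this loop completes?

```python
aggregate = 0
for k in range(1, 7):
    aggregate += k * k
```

Sum of squares 1² to 6² = 91
`aggregate` takes the values: 0 → 1 → 5 → 14 → 30 → 55 → 91

Answer: 91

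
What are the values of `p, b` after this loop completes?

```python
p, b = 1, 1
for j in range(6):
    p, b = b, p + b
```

Fibonacci: after 6 iterations
`p, b` takes the values: (1, 1) → (1, 2) → (2, 3) → (3, 5) → (5, 8) → (8, 13) → (13, 21)

Answer: 13, 21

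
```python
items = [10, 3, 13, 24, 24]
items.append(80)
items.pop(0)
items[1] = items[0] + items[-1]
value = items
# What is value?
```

Trace:
`items = [10, 3, 13, 24, 24]` → items = [10, 3, 13, 24, 24]
`items.append(80)` → items = [10, 3, 13, 24, 24, 80]
`items.pop(0)` → items = [3, 13, 24, 24, 80]
`items[1] = items[0] + items[-1]` → items = [3, 83, 24, 24, 80]
`value = items` → value = [3, 83, 24, 24, 80]
So value = [3, 83, 24, 24, 80]

Answer: [3, 83, 24, 24, 80]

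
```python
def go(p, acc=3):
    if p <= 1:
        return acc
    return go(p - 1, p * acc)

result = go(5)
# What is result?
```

Accumulator trace (n, acc): (5, 3) -> (4, 15) -> (3, 60) -> (2, 180) -> (1, 360) -> return 360

Answer: 360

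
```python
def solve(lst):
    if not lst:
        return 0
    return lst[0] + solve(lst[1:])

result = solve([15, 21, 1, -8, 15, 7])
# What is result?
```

15 + 21 + 1 + (-8) + 15 + 7 + 0 = 51

Answer: 51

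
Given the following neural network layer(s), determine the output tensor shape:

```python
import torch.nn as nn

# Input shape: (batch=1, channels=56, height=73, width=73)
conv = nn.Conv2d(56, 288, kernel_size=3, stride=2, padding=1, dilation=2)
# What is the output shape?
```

Input: (1, 56, 73, 73) -> Output: (1, 288, 36, 36)

Answer: (1, 288, 36, 36)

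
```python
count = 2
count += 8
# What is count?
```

Trace:
`count = 2` → count = 2
`count += 8` → count = 10
So count = 10

Answer: 10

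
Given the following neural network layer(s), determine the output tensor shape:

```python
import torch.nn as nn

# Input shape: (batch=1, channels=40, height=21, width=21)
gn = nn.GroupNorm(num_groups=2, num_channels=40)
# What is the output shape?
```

Input: (1, 40, 21, 21) -> Output: (1, 40, 21, 21)

Answer: (1, 40, 21, 21)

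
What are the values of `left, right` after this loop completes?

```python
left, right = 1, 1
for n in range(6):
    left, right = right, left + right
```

Fibonacci: after 6 iterations
`left, right` takes the values: (1, 1) → (1, 2) → (2, 3) → (3, 5) → (5, 8) → (8, 13) → (13, 21)

Answer: 13, 21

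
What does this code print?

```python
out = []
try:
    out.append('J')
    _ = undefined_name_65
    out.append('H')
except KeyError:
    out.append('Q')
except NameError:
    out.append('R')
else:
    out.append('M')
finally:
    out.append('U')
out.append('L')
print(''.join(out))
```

Execution trace: 'J' (try body) → 'R' (except NameError) → 'U' (finally) → 'L' (after the try/except). Output: JRUL

Answer: JRUL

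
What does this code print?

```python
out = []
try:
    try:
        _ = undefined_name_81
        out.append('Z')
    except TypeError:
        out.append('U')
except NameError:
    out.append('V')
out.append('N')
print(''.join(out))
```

Execution trace: 'V' (outer except NameError) → 'N' (after the try/except). Output: VN

Answer: VN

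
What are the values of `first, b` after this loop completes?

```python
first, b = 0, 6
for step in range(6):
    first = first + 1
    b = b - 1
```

first goes 0→6, b goes 6→0
`first, b` takes the values: (0, 6) → (1, 6) → (1, 5) → (2, 5) → (2, 4) → (3, 4) → (3, 3) → (4, 3) → (4, 2) → (5, 2) → (5, 1) → (6, 1) → (6, 0)

Answer: 6, 0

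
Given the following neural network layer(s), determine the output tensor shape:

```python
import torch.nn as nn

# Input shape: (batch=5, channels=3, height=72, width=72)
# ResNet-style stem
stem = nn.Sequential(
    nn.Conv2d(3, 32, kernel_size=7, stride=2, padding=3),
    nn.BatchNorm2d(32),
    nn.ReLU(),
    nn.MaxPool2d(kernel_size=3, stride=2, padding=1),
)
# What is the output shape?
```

Input: (5, 3, 72, 72) -> after Conv2d 7x7 stride=2: (5, 32, 36, 36) -> Output: (5, 32, 18, 18)

Answer: (5, 32, 18, 18)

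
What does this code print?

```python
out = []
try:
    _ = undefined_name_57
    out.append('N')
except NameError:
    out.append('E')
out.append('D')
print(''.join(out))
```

Execution trace: 'E' (except NameError) → 'D' (after the try/except). Output: ED

Answer: ED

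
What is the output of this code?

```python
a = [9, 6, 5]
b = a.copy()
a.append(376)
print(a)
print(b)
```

Key concept: list.copy() creates independent copy.
Step by step:
`a = [9, 6, 5]` → a = [9, 6, 5]
`b = a.copy()` → b = [9, 6, 5]
`a.append(376)` → a = [9, 6, 5, 376]
`print(a)` → prints [9, 6, 5, 376]
`print(b)` → prints [9, 6, 5]

Answer:
[9, 6, 5, 376]
[9, 6, 5]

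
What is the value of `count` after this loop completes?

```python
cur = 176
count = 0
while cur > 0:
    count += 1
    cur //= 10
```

Count digits by repeated division by 10
`count` takes the values: 0 → 1 → 2 → 3

Answer: 3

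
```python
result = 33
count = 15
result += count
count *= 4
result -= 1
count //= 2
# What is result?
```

Trace:
`result = 33` → result = 33
`count = 15` → count = 15
`result += count` → result = 48
`count *= 4` → count = 60
`result -= 1` → result = 47
`count //= 2` → count = 30
So result = 47

Answer: 47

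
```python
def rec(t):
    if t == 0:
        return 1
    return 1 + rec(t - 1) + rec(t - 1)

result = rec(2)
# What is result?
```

rec(t) = 1 + 2·rec(t-1), rec(0)=1. Closed form: (1+1)·2^2 - 1 = 7.

Answer: 7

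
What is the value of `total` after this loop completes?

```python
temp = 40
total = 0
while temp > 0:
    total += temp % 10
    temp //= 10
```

Sum digits of 40
`total` takes the values: 0 → 4

Answer: 4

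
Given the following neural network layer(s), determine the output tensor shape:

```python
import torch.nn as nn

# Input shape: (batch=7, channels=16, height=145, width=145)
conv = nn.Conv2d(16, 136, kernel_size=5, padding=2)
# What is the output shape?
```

Input: (7, 16, 145, 145) -> Output: (7, 136, 145, 145)

Answer: (7, 136, 145, 145)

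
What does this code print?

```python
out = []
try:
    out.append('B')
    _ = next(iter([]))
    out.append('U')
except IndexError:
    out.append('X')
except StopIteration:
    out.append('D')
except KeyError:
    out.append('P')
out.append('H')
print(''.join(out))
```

Execution trace: 'B' (try body) → 'D' (except StopIteration) → 'H' (after the try/except). Output: BDH

Answer: BDH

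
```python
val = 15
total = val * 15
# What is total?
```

Trace:
`val = 15` → val = 15
`total = val * 15` → total = 225
So total = 225

Answer: 225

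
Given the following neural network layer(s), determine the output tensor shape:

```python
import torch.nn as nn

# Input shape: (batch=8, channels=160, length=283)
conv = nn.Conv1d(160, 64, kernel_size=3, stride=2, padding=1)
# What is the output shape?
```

Input: (8, 160, 283) -> Output: (8, 64, 142)

Answer: (8, 64, 142)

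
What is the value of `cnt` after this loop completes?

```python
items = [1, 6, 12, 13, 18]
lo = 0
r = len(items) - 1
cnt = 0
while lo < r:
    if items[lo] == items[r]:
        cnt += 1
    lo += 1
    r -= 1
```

Count matching pairs from ends
`cnt` takes the values: 0

Answer: 0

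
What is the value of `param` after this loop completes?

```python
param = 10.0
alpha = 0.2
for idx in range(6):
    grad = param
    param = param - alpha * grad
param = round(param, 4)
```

Gradient descent: w = 10.0 * (1 - 0.2)^6
`param` takes the values: 10.0 → 8.0 → 6.4 → 5.12 → 4.096 → 3.2768 → 2.62144 → 2.6214

Answer: 2.6214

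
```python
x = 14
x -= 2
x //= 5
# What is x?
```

Trace:
`x = 14` → x = 14
`x -= 2` → x = 12
`x //= 5` → x = 2
So x = 2

Answer: 2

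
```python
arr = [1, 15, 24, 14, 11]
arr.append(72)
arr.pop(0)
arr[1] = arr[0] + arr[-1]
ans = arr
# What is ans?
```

Trace:
`arr = [1, 15, 24, 14, 11]` → arr = [1, 15, 24, 14, 11]
`arr.append(72)` → arr = [1, 15, 24, 14, 11, 72]
`arr.pop(0)` → arr = [15, 24, 14, 11, 72]
`arr[1] = arr[0] + arr[-1]` → arr = [15, 87, 14, 11, 72]
`ans = arr` → ans = [15, 87, 14, 11, 72]
So ans = [15, 87, 14, 11, 72]

Answer: [15, 87, 14, 11, 72]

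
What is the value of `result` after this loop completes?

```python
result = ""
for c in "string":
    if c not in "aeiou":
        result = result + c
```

Remove vowels from 'string'
`result` takes the values: "" → "s" → "st" → "str" → "strn" → "strng"

Answer: "strng"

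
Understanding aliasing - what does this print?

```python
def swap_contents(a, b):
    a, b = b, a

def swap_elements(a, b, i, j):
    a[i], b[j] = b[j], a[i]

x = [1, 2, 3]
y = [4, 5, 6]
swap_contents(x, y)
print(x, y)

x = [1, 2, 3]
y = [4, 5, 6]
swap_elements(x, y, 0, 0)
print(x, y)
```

Key concept: parameter rebinding vs mutation.
Step by step:
`x = [1, 2, 3]` → x = [1, 2, 3]
`y = [4, 5, 6]` → y = [4, 5, 6]
`swap_contents(x, y)` → no visible change to tracked variables
`print(x, y)` → prints [1, 2, 3] [4, 5, 6]
`x = [1, 2, 3]` → x = [1, 2, 3]
`y = [4, 5, 6]` → y = [4, 5, 6]
`swap_elements(x, y, 0, 0)` → x = [4, 2, 3]; y = [1, 5, 6]
`print(x, y)` → prints [4, 2, 3] [1, 5, 6]

Answer:
[1, 2, 3] [4, 5, 6]
[4, 2, 3] [1, 5, 6]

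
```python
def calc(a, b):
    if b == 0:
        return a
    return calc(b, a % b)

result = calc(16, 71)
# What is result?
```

calc(16, 71) -> calc(71, 16) -> calc(16, 7) -> calc(7, 2) -> calc(2, 1) -> calc(1, 0) -> 1

Answer: 1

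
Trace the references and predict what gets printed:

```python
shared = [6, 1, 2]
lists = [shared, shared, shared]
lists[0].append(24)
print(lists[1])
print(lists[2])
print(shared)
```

Key concept: list of same reference.
Step by step:
`shared = [6, 1, 2]` → shared = [6, 1, 2]
`lists = [shared, shared, shared]` → lists = [[6, 1, 2], [6, 1, 2], [6, 1, 2]]
`lists[0].append(24)` → shared = [6, 1, 2, 24]; lists = [[6, 1, 2, 24], [6, 1, 2, 24], [6, 1, 2, 24]]
`print(lists[1])` → prints [6, 1, 2, 24]
`print(lists[2])` → prints [6, 1, 2, 24]
`print(shared)` → prints [6, 1, 2, 24]

Answer:
[6, 1, 2, 24]
[6, 1, 2, 24]
[6, 1, 2, 24]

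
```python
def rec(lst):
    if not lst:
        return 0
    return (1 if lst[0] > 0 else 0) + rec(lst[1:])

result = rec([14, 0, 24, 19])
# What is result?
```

Count of positive elements in [14, 0, 24, 19] = 3

Answer: 3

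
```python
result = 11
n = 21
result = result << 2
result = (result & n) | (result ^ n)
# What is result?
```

Trace:
`result = 11` → result = 11
`n = 21` → n = 21
`result = result << 2` → result = 44
`result = (result & n) | (result ^ n)` → result = 61
So result = 61

Answer: 61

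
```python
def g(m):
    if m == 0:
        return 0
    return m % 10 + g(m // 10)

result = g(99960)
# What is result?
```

Sum of digits of 99960: 0 + 6 + 9 + 9 + 9 = 33

Answer: 33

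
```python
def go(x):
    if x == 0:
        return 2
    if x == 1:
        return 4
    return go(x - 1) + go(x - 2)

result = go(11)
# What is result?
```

Build up from base cases: go(0)=2, go(1)=4, go(2)=6, go(3)=10, go(4)=16, go(5)=26, go(6)=42, ..., go(11)=466

Answer: 466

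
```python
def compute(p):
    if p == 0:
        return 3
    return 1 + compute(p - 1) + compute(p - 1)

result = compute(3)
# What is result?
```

compute(p) = 1 + 2·compute(p-1), compute(0)=3. Closed form: (3+1)·2^3 - 1 = 31.

Answer: 31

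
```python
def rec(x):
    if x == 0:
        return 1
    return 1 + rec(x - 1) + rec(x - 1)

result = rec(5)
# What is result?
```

rec(x) = 1 + 2·rec(x-1), rec(0)=1. Closed form: (1+1)·2^5 - 1 = 63.

Answer: 63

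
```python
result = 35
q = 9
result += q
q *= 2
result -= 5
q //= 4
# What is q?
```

Trace:
`result = 35` → result = 35
`q = 9` → q = 9
`result += q` → result = 44
`q *= 2` → q = 18
`result -= 5` → result = 39
`q //= 4` → q = 4
So q = 4

Answer: 4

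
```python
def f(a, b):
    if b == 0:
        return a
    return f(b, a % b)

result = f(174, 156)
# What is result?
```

f(174, 156) -> f(156, 18) -> f(18, 12) -> f(12, 6) -> f(6, 0) -> 6

Answer: 6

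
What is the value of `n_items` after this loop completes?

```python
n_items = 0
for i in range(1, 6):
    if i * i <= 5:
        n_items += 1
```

Count numbers where i² ≤ 5
`n_items` takes the values: 0 → 1 → 2

Answer: 2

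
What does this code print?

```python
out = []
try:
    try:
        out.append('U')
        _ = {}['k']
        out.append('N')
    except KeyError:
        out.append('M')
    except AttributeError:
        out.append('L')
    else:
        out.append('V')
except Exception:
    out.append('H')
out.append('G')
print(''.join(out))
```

Execution trace: 'U' (inner try body) → 'M' (inner except KeyError) → 'G' (after the try/except). Output: UMG

Answer: UMG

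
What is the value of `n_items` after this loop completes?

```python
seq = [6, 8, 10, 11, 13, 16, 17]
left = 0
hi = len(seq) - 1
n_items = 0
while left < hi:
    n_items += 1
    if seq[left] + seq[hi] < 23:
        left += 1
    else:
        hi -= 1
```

Steps to find pair summing to 23
`n_items` takes the values: 0 → 1 → 2 → 3 → 4 → 5 → 6

Answer: 6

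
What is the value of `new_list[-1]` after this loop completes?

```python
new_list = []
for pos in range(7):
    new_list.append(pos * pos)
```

Last element of squares 0 to 6
`new_list` takes the values: [] → [0] → [0, 1] → [0, 1, 4] → [0, 1, 4, 9] → [0, 1, 4, 9, 16] → [0, 1, 4, 9, 16, 25] → [0, 1, 4, 9, 16, 25, 36]
So `new_list[-1]` = 36

Answer: 36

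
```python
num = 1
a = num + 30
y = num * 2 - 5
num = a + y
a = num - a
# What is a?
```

Trace:
`num = 1` → num = 1
`a = num + 30` → a = 31
`y = num * 2 - 5` → y = -3
`num = a + y` → num = 28
`a = num - a` → a = -3
So a = -3

Answer: -3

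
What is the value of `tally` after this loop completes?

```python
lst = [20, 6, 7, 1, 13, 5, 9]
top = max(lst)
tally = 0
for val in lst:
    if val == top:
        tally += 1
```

Count of max value 20 in [20, 6, 7, 1, 13, 5, 9]
`tally` takes the values: 0 → 1

Answer: 1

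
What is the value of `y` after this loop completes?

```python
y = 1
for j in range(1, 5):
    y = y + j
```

Start at 1, add 1 through 4
`y` takes the values: 1 → 2 → 4 → 7 → 11

Answer: 11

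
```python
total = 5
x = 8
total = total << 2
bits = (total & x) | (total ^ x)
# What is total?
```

Trace:
`total = 5` → total = 5
`x = 8` → x = 8
`total = total << 2` → total = 20
`bits = (total & x) | (total ^ x)` → bits = 28
So total = 20

Answer: 20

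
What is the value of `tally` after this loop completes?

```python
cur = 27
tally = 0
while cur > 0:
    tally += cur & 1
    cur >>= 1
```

Count set bits in 27 (binary: 0b11011)
`tally` takes the values: 0 → 1 → 2 → 3 → 4

Answer: 4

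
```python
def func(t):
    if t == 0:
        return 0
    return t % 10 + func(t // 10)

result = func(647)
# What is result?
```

Sum of digits of 647: 7 + 4 + 6 = 17

Answer: 17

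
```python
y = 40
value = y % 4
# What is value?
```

Trace:
`y = 40` → y = 40
`value = y % 4` → value = 0
So value = 0

Answer: 0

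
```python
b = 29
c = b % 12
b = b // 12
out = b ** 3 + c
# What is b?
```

Trace:
`b = 29` → b = 29
`c = b % 12` → c = 5
`b = b // 12` → b = 2
`out = b ** 3 + c` → out = 13
So b = 2

Answer: 2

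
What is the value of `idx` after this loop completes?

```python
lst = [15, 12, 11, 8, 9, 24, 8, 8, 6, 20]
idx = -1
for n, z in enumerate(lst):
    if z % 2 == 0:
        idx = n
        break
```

First even number index in [15, 12, 11, 8, 9, 24, 8, 8, 6, 20]
`idx` takes the values: -1 → 1

Answer: 1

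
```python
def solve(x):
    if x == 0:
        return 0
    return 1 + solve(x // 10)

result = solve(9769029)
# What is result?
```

Count of digits of 9769029: 7

Answer: 7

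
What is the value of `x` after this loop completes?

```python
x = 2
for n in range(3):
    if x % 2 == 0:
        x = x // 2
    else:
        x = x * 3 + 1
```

Collatz-style transformation from 2
`x` takes the values: 2 → 1 → 4 → 2

Answer: 2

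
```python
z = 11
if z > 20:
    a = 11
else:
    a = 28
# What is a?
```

Trace:
`z = 11` → z = 11
`if z > 20: ...` → z > 20 is False, take else branch → a = 28
So a = 28

Answer: 28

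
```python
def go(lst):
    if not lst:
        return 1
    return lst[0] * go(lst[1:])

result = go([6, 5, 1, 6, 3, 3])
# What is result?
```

Product over [6, 5, 1, 6, 3, 3] = 6 * 5 * 1 * 6 * 3 * 3 = 1620

Answer: 1620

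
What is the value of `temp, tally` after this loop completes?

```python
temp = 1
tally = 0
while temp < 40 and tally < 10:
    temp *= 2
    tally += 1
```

Double until >= 40 or 10 iterations
`temp, tally` takes the values: (1, 0) → (2, 0) → (2, 1) → (4, 1) → (4, 2) → (8, 2) → (8, 3) → (16, 3) → (16, 4) → (32, 4) → (32, 5) → (64, 5) → (64, 6)

Answer: 64, 6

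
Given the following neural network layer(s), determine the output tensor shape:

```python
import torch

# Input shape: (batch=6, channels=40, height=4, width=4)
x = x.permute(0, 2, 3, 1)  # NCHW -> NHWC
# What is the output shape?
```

Input: (6, 40, 4, 4) -> Output: (6, 4, 4, 40)

Answer: (6, 4, 4, 40)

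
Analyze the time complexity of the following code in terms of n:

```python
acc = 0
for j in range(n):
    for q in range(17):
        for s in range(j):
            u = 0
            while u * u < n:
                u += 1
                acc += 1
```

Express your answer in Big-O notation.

Each loop level contributes: n × 1 × n × √n. Multiplying the contributions gives O(n^2√n).

Answer: O(n^2√n)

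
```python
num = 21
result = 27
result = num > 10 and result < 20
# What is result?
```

Trace:
`num = 21` → num = 21
`result = 27` → result = 27
`result = num > 10 and result < 20` → result = False
So result = False

Answer: False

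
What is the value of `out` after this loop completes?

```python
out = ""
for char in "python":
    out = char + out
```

Reverse 'python'
`out` takes the values: "" → "p" → "yp" → "typ" → "htyp" → "ohtyp" → "nohtyp"

Answer: "nohtyp"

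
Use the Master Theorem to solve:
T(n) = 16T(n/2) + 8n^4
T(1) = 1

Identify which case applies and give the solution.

a=16, b=2, f(n)=8n^4. log_2(16) = 4. Since c=4 = 4, Case 2 applies: T(n) = Θ(n^log_b(a) · log n) = O(n^4 log n).

Answer: O(n^4 log n) - Case 2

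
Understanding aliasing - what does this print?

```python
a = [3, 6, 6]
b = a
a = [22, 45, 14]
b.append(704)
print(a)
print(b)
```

Key concept: rebinding vs mutation: a is rebound to a new list, b still points at the original.
Step by step:
`a = [3, 6, 6]` → a = [3, 6, 6]
`b = a` → b = [3, 6, 6] (same object as a)
`a = [22, 45, 14]` → a = [22, 45, 14]
`b.append(704)` → b = [3, 6, 6, 704]
`print(a)` → prints [22, 45, 14]
`print(b)` → prints [3, 6, 6, 704]

Answer:
[22, 45, 14]
[3, 6, 6, 704]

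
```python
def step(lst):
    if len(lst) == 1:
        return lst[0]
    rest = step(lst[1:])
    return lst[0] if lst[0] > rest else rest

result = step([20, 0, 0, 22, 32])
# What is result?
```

Recursive max over [20, 0, 0, 22, 32] = 32

Answer: 32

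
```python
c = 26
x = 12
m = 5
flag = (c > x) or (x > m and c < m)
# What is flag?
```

Trace:
`c = 26` → c = 26
`x = 12` → x = 12
`m = 5` → m = 5
`flag = (c > x) or (x > m and c < m)` → flag = True
So flag = True

Answer: True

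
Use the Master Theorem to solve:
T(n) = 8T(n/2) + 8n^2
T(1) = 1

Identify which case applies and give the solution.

a=8, b=2, f(n)=8n^2. log_2(8) = 3. Since c=2 < 3, Case 1 applies: T(n) = Θ(n^log_b(a)) = O(n^3).

Answer: O(n^3) - Case 1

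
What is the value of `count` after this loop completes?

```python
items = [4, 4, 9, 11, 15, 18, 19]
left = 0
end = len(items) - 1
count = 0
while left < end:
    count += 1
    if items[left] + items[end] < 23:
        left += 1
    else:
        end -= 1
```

Steps to find pair summing to 23
`count` takes the values: 0 → 1 → 2 → 3 → 4 → 5 → 6

Answer: 6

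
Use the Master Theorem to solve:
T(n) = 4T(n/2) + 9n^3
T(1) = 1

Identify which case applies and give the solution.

a=4, b=2, f(n)=9n^3. log_2(4) = 2. Since c=3 > 2 and the regularity condition holds (4(n/2)^3 = (4/2^3)n^3 with 4/2^3 < 1), Case 3 applies: T(n) = Θ(f(n)) = O(n^3).

Answer: O(n^3) - Case 3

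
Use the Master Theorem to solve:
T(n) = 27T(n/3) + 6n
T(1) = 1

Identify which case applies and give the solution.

a=27, b=3, f(n)=6n. log_3(27) = 3. Since c=1 < 3, Case 1 applies: T(n) = Θ(n^log_b(a)) = O(n^3).

Answer: O(n^3) - Case 1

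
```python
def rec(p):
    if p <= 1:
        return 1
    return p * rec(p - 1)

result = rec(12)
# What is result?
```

rec(12) = 12 * 11 * 10 * 9 * 8 * 7 * 6 * 5 * 4 * 3 * 2 * 1 = 479001600

Answer: 479001600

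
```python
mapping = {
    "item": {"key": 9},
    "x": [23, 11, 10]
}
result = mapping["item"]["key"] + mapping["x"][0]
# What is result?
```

Trace:
`mapping = { ...` → mapping = {'item': {'key': 9}, 'x': [23, 11, 10]}
`result = mapping["item"]["key"] + mapping["x"][0]` → result = 32
So result = 32

Answer: 32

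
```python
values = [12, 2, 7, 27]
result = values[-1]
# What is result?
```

Trace:
`values = [12, 2, 7, 27]` → values = [12, 2, 7, 27]
`result = values[-1]` → result = 27
So result = 27

Answer: 27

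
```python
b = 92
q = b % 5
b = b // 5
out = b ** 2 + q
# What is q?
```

Trace:
`b = 92` → b = 92
`q = b % 5` → q = 2
`b = b // 5` → b = 18
`out = b ** 2 + q` → out = 326
So q = 2

Answer: 2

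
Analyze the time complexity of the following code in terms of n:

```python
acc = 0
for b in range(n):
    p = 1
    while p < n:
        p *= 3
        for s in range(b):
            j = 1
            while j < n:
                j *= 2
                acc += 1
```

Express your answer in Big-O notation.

Each loop level contributes: n × log n × n × log n. Multiplying the contributions gives O(n^2 log² n).

Answer: O(n^2 log² n)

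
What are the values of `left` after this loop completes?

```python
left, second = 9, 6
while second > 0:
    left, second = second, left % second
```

GCD of 9 and 6
`left` takes the values: 9 → 6 → 3

Answer: 3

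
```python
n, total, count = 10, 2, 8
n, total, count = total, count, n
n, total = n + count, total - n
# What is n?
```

Trace:
`n, total, count = 10, 2, 8` → n = 10; total = 2; count = 8
`n, total, count = total, count, n` → n = 2; total = 8; count = 10
`n, total = n + count, total - n` → n = 12; total = 6
So n = 12

Answer: 12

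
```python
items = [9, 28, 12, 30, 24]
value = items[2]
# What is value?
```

Trace:
`items = [9, 28, 12, 30, 24]` → items = [9, 28, 12, 30, 24]
`value = items[2]` → value = 12
So value = 12

Answer: 12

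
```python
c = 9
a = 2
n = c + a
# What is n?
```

Trace:
`c = 9` → c = 9
`a = 2` → a = 2
`n = c + a` → n = 11
So n = 11

Answer: 11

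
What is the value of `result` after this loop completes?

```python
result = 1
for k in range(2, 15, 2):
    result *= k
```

Product of even numbers 2 to 14
`result` takes the values: 1 → 2 → 8 → 48 → 384 → 3840 → 46080 → 645120

Answer: 645120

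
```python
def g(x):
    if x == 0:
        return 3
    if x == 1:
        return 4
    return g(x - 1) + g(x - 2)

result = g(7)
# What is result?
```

Build up from base cases: g(0)=3, g(1)=4, g(2)=7, g(3)=11, g(4)=18, g(5)=29, g(6)=47, ..., g(7)=76

Answer: 76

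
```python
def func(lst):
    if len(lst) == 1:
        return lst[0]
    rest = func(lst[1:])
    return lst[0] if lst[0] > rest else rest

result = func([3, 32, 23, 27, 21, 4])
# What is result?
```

Recursive max over [3, 32, 23, 27, 21, 4] = 32

Answer: 32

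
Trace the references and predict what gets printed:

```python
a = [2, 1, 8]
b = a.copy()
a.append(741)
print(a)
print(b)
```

Key concept: list.copy() creates independent copy.
Step by step:
`a = [2, 1, 8]` → a = [2, 1, 8]
`b = a.copy()` → b = [2, 1, 8]
`a.append(741)` → a = [2, 1, 8, 741]
`print(a)` → prints [2, 1, 8, 741]
`print(b)` → prints [2, 1, 8]

Answer:
[2, 1, 8, 741]
[2, 1, 8]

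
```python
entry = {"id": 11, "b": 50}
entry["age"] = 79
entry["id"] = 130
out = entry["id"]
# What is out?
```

Trace:
`entry = {"id": 11, "b": 50}` → entry = {'id': 11, 'b': 50}
`entry["age"] = 79` → entry = {'id': 11, 'b': 50, 'age': 79}
`entry["id"] = 130` → entry = {'id': 130, 'b': 50, 'age': 79}
`out = entry["id"]` → out = 130
So out = 130

Answer: 130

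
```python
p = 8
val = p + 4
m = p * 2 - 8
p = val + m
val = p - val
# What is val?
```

Trace:
`p = 8` → p = 8
`val = p + 4` → val = 12
`m = p * 2 - 8` → m = 8
`p = val + m` → p = 20
`val = p - val` → val = 8
So val = 8

Answer: 8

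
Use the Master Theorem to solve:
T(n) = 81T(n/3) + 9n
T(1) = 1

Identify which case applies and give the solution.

a=81, b=3, f(n)=9n. log_3(81) = 4. Since c=1 < 4, Case 1 applies: T(n) = Θ(n^log_b(a)) = O(n^4).

Answer: O(n^4) - Case 1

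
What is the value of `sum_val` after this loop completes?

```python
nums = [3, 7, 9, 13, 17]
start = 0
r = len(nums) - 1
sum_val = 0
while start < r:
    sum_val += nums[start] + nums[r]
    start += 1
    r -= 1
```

Sum of pairs from ends
`sum_val` takes the values: 0 → 20 → 40

Answer: 40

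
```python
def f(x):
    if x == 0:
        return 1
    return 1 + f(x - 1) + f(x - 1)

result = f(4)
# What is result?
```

f(x) = 1 + 2·f(x-1), f(0)=1. Closed form: (1+1)·2^4 - 1 = 31.

Answer: 31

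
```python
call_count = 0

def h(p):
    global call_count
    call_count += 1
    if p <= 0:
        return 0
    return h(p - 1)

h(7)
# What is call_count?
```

Linear recursion stepping by 1: 8 calls from p=7 down to ≤0.

Answer: 8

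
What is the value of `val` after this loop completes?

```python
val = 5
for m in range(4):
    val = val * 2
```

Multiply by 2, 4 times: 5 * 2^4 = 80
`val` takes the values: 5 → 10 → 20 → 40 → 80

Answer: 80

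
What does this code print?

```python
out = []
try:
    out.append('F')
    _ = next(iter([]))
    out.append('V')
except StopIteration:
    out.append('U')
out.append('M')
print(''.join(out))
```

Execution trace: 'F' (try body) → 'U' (except StopIteration) → 'M' (after the try/except). Output: FUM

Answer: FUM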